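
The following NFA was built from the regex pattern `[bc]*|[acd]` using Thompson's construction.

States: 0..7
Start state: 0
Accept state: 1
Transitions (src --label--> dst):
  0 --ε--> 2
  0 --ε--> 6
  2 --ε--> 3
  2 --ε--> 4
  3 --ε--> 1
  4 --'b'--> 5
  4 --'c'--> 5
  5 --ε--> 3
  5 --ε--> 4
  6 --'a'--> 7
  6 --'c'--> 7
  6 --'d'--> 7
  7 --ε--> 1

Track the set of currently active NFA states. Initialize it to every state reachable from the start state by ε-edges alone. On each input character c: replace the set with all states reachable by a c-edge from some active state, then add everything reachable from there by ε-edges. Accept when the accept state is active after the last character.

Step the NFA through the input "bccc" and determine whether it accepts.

Answer: ACCEPT

Steps:
initial (ε-close {0}): {0,1,2,3,4,6}
'b' @ 1: {1,3,4,5}  ✓accept
'c' @ 2: {1,3,4,5}  ✓accept
'c' @ 3: {1,3,4,5}  ✓accept
'c' @ 4: {1,3,4,5}  ✓accept
after full input: {1,3,4,5}  (accept=1 in)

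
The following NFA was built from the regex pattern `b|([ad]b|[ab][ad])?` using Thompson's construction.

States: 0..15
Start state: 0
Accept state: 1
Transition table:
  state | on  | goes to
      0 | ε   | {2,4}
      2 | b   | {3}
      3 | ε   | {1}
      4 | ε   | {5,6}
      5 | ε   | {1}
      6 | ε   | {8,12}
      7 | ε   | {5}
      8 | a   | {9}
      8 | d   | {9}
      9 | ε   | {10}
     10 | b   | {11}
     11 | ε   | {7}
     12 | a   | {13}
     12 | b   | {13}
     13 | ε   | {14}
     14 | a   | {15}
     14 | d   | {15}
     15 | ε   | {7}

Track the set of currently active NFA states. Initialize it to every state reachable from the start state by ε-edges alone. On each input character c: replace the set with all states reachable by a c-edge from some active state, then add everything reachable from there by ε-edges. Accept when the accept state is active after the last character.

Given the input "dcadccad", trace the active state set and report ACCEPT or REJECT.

initial (ε-close {0}): {0,1,2,4,5,6,8,12}
'd' @ 1: {9,10}
'c' @ 2: {}  — dead — no transitions
rest 'adccad' ignored (set empty)
after full input: {}  (accept=1 not in)

Answer: REJECT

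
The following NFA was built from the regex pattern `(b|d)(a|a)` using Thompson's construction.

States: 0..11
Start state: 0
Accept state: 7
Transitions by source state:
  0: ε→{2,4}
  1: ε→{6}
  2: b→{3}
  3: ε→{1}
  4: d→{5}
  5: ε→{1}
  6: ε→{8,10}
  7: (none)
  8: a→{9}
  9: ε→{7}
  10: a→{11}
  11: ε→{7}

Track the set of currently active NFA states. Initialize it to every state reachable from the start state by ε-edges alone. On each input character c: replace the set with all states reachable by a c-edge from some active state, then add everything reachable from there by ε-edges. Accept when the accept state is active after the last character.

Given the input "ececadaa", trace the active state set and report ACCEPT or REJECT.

initial (ε-close {0}): {0,2,4}
'e' @ 1: {}  — dead — no transitions
rest 'cecadaa' ignored (set empty)
end set {} — state 7 not in

Answer: REJECT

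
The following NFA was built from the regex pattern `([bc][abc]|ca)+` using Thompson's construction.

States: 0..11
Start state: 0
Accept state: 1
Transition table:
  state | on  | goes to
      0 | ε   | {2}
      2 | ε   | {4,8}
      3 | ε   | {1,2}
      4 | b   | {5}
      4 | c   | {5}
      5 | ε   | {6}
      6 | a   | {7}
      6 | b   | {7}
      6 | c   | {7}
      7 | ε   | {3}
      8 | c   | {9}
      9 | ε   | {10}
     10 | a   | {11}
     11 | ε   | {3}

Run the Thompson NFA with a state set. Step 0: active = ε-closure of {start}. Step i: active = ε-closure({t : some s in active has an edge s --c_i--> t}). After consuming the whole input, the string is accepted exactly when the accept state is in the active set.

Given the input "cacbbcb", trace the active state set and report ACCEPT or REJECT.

Answer: REJECT

Trace:
start: ε-closure({0}) = {0,2,4,8}
'c' @ 1: {5,6,9,10}
'a' @ 2: {1,2,3,4,7,8,11}  (accept∈set)
'c' @ 3: {5,6,9,10}
'b' @ 4: {1,2,3,4,7,8}  (accept∈set)
'b' @ 5: {5,6}
'c' @ 6: {1,2,3,4,7,8}  (accept∈set)
'b' @ 7: {5,6}
end set {5,6} — state 1 not in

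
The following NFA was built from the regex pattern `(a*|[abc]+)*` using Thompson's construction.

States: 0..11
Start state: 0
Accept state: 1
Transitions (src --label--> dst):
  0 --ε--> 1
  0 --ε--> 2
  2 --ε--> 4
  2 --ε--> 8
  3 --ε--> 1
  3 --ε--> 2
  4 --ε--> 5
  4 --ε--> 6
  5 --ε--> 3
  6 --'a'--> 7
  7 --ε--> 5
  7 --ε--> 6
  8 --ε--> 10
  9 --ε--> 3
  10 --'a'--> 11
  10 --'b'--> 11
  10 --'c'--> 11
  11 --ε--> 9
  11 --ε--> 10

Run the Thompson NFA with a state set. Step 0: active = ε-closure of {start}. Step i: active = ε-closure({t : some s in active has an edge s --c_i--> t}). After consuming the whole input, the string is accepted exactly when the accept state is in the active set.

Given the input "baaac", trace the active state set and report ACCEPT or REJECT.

start: ε-closure({0}) = {0,1,2,3,4,5,6,8,10}
'b' @ 1: {1,2,3,4,5,6,8,9,10,11}  ✓accept
'a' @ 2: {1,2,3,4,5,6,7,8,9,10,11}  ✓accept
'a' @ 3: {1,2,3,4,5,6,7,8,9,10,11}  ✓accept
'a' @ 4: {1,2,3,4,5,6,7,8,9,10,11}  ✓accept
'c' @ 5: {1,2,3,4,5,6,8,9,10,11}  ✓accept
after full input: {1,2,3,4,5,6,8,9,10,11}  (accept=1 in)

Answer: ACCEPT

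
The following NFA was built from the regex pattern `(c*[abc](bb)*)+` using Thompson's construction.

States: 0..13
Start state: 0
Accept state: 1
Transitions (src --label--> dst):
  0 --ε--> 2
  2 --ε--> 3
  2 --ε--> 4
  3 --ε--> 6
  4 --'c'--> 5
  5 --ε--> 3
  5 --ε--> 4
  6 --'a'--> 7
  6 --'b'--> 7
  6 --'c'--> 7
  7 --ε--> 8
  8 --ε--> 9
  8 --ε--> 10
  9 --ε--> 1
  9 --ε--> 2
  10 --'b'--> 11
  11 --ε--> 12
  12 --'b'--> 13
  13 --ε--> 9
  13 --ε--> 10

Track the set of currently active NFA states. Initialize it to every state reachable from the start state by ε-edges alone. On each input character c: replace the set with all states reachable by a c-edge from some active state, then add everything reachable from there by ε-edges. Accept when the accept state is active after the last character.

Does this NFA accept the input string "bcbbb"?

Answer: ACCEPT

Derivation:
initial (ε-close {0}): {0,2,3,4,6}
'b' @ 1: {1,2,3,4,6,7,8,9,10}  ✓accept
'c' @ 2: {1,2,3,4,5,6,7,8,9,10}  ✓accept
'b' @ 3: {1,2,3,4,6,7,8,9,10,11,12}  ✓accept
'b' @ 4: {1,2,3,4,6,7,8,9,10,11,12,13}  ✓accept
'b' @ 5: {1,2,3,4,6,7,8,9,10,11,12,13}  ✓accept
end set {1,2,3,4,6,7,8,9,10,11,12,13} — state 1 in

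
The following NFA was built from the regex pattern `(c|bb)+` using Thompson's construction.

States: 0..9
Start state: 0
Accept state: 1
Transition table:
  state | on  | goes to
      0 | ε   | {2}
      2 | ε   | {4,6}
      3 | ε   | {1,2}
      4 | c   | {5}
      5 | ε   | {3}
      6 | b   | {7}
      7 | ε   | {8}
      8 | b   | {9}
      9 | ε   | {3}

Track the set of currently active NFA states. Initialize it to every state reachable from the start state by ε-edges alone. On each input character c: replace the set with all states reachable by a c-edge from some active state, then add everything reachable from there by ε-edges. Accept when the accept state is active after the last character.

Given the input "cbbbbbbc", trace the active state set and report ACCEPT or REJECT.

Answer: ACCEPT

Steps:
start: ε-closure({0}) = {0,2,4,6}
'c' @ 1: {1,2,3,4,5,6}  (accept∈set)
'b' @ 2: {7,8}
'b' @ 3: {1,2,3,4,6,9}  (accept∈set)
'b' @ 4: {7,8}
'b' @ 5: {1,2,3,4,6,9}  (accept∈set)
'b' @ 6: {7,8}
'b' @ 7: {1,2,3,4,6,9}  (accept∈set)
'c' @ 8: {1,2,3,4,5,6}  (accept∈set)
final: {1,2,3,4,5,6}; accept 1 in set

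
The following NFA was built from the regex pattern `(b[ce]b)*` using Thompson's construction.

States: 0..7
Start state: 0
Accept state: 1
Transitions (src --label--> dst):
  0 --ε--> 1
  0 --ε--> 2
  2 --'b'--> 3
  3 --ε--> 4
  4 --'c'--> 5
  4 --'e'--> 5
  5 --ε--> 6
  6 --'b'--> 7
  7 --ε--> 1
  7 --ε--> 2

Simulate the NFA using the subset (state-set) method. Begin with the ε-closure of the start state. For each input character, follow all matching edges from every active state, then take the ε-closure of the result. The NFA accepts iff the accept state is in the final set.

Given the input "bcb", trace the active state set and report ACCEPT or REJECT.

Answer: ACCEPT

Steps:
start: ε-closure({0}) = {0,1,2}
'b' @ 1: {3,4}
'c' @ 2: {5,6}
'b' @ 3: {1,2,7}  (accept∈set)
final: {1,2,7}; accept 1 in set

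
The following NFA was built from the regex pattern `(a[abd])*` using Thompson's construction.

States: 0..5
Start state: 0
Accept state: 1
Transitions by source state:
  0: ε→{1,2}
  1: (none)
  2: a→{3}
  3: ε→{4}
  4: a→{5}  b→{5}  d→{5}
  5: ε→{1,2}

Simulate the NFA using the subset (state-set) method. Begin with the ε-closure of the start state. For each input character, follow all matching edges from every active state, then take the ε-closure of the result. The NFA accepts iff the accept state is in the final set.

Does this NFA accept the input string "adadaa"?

start: ε-closure({0}) = {0,1,2}
'a' @ 1: {3,4}
'd' @ 2: {1,2,5}  [accepting]
'a' @ 3: {3,4}
'd' @ 4: {1,2,5}  [accepting]
'a' @ 5: {3,4}
'a' @ 6: {1,2,5}  [accepting]
after full input: {1,2,5}  (accept=1 in)

Answer: ACCEPT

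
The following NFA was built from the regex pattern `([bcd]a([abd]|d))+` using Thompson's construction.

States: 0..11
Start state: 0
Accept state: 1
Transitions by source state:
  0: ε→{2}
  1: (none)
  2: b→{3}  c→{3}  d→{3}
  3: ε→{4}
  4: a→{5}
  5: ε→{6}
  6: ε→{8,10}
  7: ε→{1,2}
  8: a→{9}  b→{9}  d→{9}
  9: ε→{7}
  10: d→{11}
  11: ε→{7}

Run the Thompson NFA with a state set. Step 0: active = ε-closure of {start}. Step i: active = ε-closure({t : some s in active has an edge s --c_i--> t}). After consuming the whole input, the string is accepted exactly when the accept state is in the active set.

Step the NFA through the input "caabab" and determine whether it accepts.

initial (ε-close {0}): {0,2}
'c' @ 1: {3,4}
'a' @ 2: {5,6,8,10}
'a' @ 3: {1,2,7,9}  (accept∈set)
'b' @ 4: {3,4}
'a' @ 5: {5,6,8,10}
'b' @ 6: {1,2,7,9}  (accept∈set)
end set {1,2,7,9} — state 1 in

Answer: ACCEPT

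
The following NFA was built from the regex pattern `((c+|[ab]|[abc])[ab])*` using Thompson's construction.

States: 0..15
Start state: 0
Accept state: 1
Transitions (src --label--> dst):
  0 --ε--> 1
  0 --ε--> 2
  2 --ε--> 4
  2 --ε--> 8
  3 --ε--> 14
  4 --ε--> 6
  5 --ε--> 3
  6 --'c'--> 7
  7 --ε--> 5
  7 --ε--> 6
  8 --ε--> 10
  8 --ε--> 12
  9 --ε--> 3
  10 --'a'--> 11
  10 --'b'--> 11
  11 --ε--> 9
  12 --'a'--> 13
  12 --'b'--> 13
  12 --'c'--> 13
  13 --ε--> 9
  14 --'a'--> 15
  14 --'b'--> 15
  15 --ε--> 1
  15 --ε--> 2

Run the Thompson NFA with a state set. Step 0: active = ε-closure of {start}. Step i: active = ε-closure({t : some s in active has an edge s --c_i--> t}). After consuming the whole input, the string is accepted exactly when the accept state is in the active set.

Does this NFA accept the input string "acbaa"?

Answer: REJECT

Derivation:
initial (ε-close {0}): {0,1,2,4,6,8,10,12}
'a' @ 1: {3,9,11,13,14}
'c' @ 2: {}  — state set empty
rest 'baa' ignored (set empty)
end set {} — state 1 not in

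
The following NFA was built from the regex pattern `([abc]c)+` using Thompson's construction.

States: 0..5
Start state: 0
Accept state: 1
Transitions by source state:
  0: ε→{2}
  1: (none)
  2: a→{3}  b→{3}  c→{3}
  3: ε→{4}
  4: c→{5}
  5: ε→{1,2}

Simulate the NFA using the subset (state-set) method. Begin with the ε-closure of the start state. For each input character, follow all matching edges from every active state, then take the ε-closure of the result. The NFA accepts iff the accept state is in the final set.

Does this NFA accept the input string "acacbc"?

initial (ε-close {0}): {0,2}
'a' @ 1: {3,4}
'c' @ 2: {1,2,5}  [accepting]
'a' @ 3: {3,4}
'c' @ 4: {1,2,5}  [accepting]
'b' @ 5: {3,4}
'c' @ 6: {1,2,5}  [accepting]
final: {1,2,5}; accept 1 in set

Answer: ACCEPT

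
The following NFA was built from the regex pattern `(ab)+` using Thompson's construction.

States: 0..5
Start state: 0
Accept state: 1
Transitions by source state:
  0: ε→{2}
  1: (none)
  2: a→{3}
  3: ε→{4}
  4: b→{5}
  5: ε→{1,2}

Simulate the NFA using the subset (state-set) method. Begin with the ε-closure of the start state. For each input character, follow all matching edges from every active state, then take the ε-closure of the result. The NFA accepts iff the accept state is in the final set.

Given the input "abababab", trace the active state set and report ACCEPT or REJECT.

S₀ = ε-closure({0}) = {0,2}
'a' @ 1: {3,4}
'b' @ 2: {1,2,5}  [accepting]
'a' @ 3: {3,4}
'b' @ 4: {1,2,5}  [accepting]
'a' @ 5: {3,4}
'b' @ 6: {1,2,5}  [accepting]
'a' @ 7: {3,4}
'b' @ 8: {1,2,5}  [accepting]
end set {1,2,5} — state 1 in

Answer: ACCEPT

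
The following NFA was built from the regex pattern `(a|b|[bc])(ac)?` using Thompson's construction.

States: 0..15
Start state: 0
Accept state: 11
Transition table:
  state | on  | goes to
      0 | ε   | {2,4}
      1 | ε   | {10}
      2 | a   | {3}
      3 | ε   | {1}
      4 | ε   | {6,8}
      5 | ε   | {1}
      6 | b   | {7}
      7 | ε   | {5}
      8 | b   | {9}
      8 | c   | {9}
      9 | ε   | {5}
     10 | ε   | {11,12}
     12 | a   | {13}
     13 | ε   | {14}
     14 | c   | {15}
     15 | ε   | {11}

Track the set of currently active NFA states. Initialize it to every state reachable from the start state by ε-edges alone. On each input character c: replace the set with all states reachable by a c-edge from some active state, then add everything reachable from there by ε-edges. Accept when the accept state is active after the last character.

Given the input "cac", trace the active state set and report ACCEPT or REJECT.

initial (ε-close {0}): {0,2,4,6,8}
'c' @ 1: {1,5,9,10,11,12}  ✓accept
'a' @ 2: {13,14}
'c' @ 3: {11,15}  ✓accept
final: {11,15}; accept 11 in set

Answer: ACCEPT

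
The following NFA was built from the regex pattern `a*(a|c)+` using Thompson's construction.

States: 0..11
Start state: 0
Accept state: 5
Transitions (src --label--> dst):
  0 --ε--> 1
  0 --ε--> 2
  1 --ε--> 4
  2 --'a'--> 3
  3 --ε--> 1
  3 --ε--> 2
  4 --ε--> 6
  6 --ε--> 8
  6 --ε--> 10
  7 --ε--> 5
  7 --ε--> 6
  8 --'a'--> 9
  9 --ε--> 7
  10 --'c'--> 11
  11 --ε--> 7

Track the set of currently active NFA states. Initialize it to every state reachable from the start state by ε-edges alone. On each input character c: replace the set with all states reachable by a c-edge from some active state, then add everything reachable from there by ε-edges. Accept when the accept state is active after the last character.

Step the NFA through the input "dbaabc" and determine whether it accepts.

Answer: REJECT

Derivation:
S₀ = ε-closure({0}) = {0,1,2,4,6,8,10}
'd' @ 1: {}  — no active states
rest 'baabc' ignored (set empty)
final: {}; accept 5 not in set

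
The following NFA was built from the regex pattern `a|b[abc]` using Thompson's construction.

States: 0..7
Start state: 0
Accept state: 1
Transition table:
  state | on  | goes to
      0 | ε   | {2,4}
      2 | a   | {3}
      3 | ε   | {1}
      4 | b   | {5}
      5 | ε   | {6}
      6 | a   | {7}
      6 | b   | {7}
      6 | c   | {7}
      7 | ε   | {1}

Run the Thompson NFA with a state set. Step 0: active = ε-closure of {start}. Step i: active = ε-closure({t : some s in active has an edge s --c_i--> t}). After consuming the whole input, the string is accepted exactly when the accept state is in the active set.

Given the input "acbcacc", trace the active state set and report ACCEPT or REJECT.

start: ε-closure({0}) = {0,2,4}
'a' @ 1: {1,3}  ✓accept
'c' @ 2: {}  — state set empty
rest 'bcacc' ignored (set empty)
end set {} — state 1 not in

Answer: REJECT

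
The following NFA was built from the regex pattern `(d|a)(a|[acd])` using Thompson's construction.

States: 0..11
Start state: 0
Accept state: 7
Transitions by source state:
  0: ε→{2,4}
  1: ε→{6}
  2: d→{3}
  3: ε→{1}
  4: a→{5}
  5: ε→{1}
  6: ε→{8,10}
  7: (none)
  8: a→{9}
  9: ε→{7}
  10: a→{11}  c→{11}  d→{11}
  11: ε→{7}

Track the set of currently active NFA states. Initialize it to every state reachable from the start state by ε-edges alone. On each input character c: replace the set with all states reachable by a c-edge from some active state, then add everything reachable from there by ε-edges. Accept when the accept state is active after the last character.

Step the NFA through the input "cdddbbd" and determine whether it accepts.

Answer: REJECT

Trace:
S₀ = ε-closure({0}) = {0,2,4}
'c' @ 1: {}  — no active states
rest 'dddbbd' ignored (set empty)
final: {}; accept 7 not in set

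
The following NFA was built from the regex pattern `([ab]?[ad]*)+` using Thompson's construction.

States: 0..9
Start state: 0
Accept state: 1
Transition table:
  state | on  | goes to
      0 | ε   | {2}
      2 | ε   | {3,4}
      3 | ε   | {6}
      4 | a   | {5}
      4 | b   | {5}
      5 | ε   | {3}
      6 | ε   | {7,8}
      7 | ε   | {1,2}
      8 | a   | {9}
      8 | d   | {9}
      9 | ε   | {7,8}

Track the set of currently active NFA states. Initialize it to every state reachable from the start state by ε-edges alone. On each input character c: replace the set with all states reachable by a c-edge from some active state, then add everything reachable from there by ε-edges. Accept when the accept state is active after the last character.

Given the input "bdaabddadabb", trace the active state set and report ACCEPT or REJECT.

initial (ε-close {0}): {0,1,2,3,4,6,7,8}
'b' @ 1: {1,2,3,4,5,6,7,8}  (accept∈set)
'd' @ 2: {1,2,3,4,6,7,8,9}  (accept∈set)
'a' @ 3: {1,2,3,4,5,6,7,8,9}  (accept∈set)
'a' @ 4: {1,2,3,4,5,6,7,8,9}  (accept∈set)
'b' @ 5: {1,2,3,4,5,6,7,8}  (accept∈set)
'd' @ 6: {1,2,3,4,6,7,8,9}  (accept∈set)
'd' @ 7: {1,2,3,4,6,7,8,9}  (accept∈set)
'a' @ 8: {1,2,3,4,5,6,7,8,9}  (accept∈set)
'd' @ 9: {1,2,3,4,6,7,8,9}  (accept∈set)
'a' @ 10: {1,2,3,4,5,6,7,8,9}  (accept∈set)
'b' @ 11: {1,2,3,4,5,6,7,8}  (accept∈set)
'b' @ 12: {1,2,3,4,5,6,7,8}  (accept∈set)
end set {1,2,3,4,5,6,7,8} — state 1 in

Answer: ACCEPT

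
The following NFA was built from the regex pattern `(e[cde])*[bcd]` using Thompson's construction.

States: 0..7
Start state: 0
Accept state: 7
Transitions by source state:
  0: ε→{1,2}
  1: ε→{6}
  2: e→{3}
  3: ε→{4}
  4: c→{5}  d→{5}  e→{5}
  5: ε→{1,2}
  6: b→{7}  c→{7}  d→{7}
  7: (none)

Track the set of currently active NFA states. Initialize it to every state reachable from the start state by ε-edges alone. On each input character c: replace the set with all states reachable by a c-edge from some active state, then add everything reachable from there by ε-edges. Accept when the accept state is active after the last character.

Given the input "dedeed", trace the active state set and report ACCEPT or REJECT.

S₀ = ε-closure({0}) = {0,1,2,6}
'd' @ 1: {7}  [accepting]
'e' @ 2: {}  — dead — no transitions
rest 'deed' ignored (set empty)
end set {} — state 7 not in

Answer: REJECT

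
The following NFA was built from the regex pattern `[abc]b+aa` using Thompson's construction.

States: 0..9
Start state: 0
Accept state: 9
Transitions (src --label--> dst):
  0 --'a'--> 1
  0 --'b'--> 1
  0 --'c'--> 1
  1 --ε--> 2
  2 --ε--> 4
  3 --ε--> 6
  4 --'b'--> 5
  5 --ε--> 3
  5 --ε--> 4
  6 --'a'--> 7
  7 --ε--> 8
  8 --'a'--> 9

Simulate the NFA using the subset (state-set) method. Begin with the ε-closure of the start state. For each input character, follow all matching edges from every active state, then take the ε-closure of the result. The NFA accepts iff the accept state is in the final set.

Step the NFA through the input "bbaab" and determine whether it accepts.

start: ε-closure({0}) = {0}
'b' @ 1: {1,2,4}
'b' @ 2: {3,4,5,6}
'a' @ 3: {7,8}
'a' @ 4: {9}  (accept∈set)
'b' @ 5: {}  — no active states
after full input: {}  (accept=9 not in)

Answer: REJECT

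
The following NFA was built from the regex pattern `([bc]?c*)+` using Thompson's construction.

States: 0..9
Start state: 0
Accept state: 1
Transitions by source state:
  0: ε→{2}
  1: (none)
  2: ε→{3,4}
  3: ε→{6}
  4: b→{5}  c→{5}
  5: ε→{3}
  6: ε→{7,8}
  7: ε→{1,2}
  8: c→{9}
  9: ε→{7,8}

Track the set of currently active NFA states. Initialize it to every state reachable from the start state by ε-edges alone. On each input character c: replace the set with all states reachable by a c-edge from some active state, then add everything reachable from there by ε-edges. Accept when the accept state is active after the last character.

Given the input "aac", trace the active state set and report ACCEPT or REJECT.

Answer: REJECT

Steps:
S₀ = ε-closure({0}) = {0,1,2,3,4,6,7,8}
'a' @ 1: {}  — state set empty
rest 'ac' ignored (set empty)
end set {} — state 1 not in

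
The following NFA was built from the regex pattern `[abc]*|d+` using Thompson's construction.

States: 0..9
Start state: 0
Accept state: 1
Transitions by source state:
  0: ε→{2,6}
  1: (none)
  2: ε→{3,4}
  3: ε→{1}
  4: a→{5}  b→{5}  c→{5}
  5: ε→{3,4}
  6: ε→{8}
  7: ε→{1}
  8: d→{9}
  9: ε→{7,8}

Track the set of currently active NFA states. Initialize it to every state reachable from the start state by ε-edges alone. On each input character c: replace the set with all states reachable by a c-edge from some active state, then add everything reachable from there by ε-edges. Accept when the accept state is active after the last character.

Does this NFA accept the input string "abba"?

start: ε-closure({0}) = {0,1,2,3,4,6,8}
'a' @ 1: {1,3,4,5}  [accepting]
'b' @ 2: {1,3,4,5}  [accepting]
'b' @ 3: {1,3,4,5}  [accepting]
'a' @ 4: {1,3,4,5}  [accepting]
after full input: {1,3,4,5}  (accept=1 in)

Answer: ACCEPT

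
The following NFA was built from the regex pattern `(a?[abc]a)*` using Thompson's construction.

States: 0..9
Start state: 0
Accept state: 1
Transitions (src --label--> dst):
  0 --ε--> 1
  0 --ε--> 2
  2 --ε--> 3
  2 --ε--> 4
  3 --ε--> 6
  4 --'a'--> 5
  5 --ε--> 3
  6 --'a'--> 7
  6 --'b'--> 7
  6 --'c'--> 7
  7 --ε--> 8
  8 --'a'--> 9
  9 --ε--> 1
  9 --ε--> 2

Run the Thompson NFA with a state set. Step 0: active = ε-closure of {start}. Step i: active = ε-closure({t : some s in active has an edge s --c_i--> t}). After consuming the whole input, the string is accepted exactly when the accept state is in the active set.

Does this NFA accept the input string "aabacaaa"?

initial (ε-close {0}): {0,1,2,3,4,6}
'a' @ 1: {3,5,6,7,8}
'a' @ 2: {1,2,3,4,6,7,8,9}  ✓accept
'b' @ 3: {7,8}
'a' @ 4: {1,2,3,4,6,9}  ✓accept
'c' @ 5: {7,8}
'a' @ 6: {1,2,3,4,6,9}  ✓accept
'a' @ 7: {3,5,6,7,8}
'a' @ 8: {1,2,3,4,6,7,8,9}  ✓accept
after full input: {1,2,3,4,6,7,8,9}  (accept=1 in)

Answer: ACCEPT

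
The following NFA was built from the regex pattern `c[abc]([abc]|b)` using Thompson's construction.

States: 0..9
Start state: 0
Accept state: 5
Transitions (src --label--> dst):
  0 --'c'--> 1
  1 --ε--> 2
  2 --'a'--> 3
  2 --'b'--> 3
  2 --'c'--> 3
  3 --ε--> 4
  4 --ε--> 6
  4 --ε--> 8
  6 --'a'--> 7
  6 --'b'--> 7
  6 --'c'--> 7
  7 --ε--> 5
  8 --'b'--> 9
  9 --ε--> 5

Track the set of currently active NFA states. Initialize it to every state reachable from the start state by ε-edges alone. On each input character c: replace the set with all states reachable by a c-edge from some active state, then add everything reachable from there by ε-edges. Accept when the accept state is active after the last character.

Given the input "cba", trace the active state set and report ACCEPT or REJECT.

Answer: ACCEPT

Steps:
initial (ε-close {0}): {0}
'c' @ 1: {1,2}
'b' @ 2: {3,4,6,8}
'a' @ 3: {5,7}  (accept∈set)
final: {5,7}; accept 5 in set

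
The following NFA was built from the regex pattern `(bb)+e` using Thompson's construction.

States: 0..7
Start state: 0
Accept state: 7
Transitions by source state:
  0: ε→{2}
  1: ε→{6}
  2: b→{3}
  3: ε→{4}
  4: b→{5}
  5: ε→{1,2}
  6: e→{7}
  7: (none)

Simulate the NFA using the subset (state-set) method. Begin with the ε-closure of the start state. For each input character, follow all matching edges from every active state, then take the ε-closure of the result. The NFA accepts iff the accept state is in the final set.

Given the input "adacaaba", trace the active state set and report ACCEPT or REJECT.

Answer: REJECT

Trace:
initial (ε-close {0}): {0,2}
'a' @ 1: {}  — no active states
rest 'dacaaba' ignored (set empty)
end set {} — state 7 not in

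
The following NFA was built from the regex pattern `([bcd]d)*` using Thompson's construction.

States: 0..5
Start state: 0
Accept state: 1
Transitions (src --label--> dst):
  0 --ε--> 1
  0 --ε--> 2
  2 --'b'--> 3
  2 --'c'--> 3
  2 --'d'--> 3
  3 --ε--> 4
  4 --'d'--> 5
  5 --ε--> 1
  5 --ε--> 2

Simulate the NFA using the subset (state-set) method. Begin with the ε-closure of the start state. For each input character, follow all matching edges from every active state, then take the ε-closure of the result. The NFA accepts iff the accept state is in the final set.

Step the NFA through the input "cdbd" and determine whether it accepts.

Answer: ACCEPT

Derivation:
S₀ = ε-closure({0}) = {0,1,2}
'c' @ 1: {3,4}
'd' @ 2: {1,2,5}  (accept∈set)
'b' @ 3: {3,4}
'd' @ 4: {1,2,5}  (accept∈set)
after full input: {1,2,5}  (accept=1 in)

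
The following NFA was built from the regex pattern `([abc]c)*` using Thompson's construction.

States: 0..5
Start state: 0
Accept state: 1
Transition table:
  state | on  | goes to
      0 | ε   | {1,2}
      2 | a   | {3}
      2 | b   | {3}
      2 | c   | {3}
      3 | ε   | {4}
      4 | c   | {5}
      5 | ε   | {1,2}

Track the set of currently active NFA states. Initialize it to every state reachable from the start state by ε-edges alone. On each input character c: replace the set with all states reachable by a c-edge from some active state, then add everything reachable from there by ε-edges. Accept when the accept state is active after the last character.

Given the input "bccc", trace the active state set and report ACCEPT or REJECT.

S₀ = ε-closure({0}) = {0,1,2}
'b' @ 1: {3,4}
'c' @ 2: {1,2,5}  [accepting]
'c' @ 3: {3,4}
'c' @ 4: {1,2,5}  [accepting]
final: {1,2,5}; accept 1 in set

Answer: ACCEPT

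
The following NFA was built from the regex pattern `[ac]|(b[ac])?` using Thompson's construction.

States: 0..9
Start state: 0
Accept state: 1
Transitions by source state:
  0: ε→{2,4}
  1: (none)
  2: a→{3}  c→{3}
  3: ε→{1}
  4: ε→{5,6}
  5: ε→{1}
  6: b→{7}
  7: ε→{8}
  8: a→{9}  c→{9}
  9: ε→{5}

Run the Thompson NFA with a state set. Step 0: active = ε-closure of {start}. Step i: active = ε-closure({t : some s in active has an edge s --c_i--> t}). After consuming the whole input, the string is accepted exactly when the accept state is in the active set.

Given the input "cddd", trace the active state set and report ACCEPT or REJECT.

Answer: REJECT

Steps:
initial (ε-close {0}): {0,1,2,4,5,6}
'c' @ 1: {1,3}  [accepting]
'd' @ 2: {}  — state set empty
rest 'dd' ignored (set empty)
after full input: {}  (accept=1 not in)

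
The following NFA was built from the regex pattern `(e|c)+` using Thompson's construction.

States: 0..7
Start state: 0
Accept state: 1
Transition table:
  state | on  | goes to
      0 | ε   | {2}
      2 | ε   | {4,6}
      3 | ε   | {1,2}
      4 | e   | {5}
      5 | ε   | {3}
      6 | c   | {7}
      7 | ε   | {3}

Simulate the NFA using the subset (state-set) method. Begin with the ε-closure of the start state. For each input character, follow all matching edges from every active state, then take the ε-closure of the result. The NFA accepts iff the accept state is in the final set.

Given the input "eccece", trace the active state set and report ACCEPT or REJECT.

start: ε-closure({0}) = {0,2,4,6}
'e' @ 1: {1,2,3,4,5,6}  ✓accept
'c' @ 2: {1,2,3,4,6,7}  ✓accept
'c' @ 3: {1,2,3,4,6,7}  ✓accept
'e' @ 4: {1,2,3,4,5,6}  ✓accept
'c' @ 5: {1,2,3,4,6,7}  ✓accept
'e' @ 6: {1,2,3,4,5,6}  ✓accept
final: {1,2,3,4,5,6}; accept 1 in set

Answer: ACCEPT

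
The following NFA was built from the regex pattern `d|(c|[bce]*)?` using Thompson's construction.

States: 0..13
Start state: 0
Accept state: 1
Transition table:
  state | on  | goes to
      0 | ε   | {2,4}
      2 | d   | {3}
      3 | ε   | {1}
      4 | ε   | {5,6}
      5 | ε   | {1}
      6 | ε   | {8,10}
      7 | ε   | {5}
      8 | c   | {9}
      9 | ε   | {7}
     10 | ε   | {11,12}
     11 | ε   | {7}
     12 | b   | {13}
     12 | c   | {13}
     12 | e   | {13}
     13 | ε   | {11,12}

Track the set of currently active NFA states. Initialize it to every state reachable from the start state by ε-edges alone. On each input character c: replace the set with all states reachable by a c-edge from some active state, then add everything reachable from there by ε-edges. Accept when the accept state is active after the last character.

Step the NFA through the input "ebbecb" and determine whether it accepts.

S₀ = ε-closure({0}) = {0,1,2,4,5,6,7,8,10,11,12}
'e' @ 1: {1,5,7,11,12,13}  (accept∈set)
'b' @ 2: {1,5,7,11,12,13}  (accept∈set)
'b' @ 3: {1,5,7,11,12,13}  (accept∈set)
'e' @ 4: {1,5,7,11,12,13}  (accept∈set)
'c' @ 5: {1,5,7,11,12,13}  (accept∈set)
'b' @ 6: {1,5,7,11,12,13}  (accept∈set)
end set {1,5,7,11,12,13} — state 1 in

Answer: ACCEPT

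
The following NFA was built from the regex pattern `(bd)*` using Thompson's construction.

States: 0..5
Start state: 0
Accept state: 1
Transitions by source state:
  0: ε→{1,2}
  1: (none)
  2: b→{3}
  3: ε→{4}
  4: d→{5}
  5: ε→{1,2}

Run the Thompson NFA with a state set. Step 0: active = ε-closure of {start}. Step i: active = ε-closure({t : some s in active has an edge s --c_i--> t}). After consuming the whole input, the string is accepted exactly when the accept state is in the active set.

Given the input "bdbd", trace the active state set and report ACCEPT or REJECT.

initial (ε-close {0}): {0,1,2}
'b' @ 1: {3,4}
'd' @ 2: {1,2,5}  [accepting]
'b' @ 3: {3,4}
'd' @ 4: {1,2,5}  [accepting]
final: {1,2,5}; accept 1 in set

Answer: ACCEPT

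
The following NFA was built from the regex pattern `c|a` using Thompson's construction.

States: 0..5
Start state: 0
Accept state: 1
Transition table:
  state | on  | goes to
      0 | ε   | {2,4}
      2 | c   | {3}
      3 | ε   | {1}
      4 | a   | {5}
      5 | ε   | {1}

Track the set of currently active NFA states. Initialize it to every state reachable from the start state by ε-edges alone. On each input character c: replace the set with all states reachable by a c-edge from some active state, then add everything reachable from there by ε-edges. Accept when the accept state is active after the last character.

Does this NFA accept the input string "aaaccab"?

Answer: REJECT

Steps:
start: ε-closure({0}) = {0,2,4}
'a' @ 1: {1,5}  ✓accept
'a' @ 2: {}  — no active states
rest 'accab' ignored (set empty)
final: {}; accept 1 not in set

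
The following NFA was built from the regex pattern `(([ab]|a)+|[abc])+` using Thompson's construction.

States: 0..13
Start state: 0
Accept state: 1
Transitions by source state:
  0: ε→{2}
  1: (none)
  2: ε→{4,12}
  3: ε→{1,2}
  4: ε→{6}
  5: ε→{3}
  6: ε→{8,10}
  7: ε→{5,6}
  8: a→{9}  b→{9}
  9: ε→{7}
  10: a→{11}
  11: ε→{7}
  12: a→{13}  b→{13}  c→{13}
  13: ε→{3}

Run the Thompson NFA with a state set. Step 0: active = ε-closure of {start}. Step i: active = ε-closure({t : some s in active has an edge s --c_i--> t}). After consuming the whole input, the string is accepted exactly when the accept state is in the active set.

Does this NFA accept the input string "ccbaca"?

S₀ = ε-closure({0}) = {0,2,4,6,8,10,12}
'c' @ 1: {1,2,3,4,6,8,10,12,13}  (accept∈set)
'c' @ 2: {1,2,3,4,6,8,10,12,13}  (accept∈set)
'b' @ 3: {1,2,3,4,5,6,7,8,9,10,12,13}  (accept∈set)
'a' @ 4: {1,2,3,4,5,6,7,8,9,10,11,12,13}  (accept∈set)
'c' @ 5: {1,2,3,4,6,8,10,12,13}  (accept∈set)
'a' @ 6: {1,2,3,4,5,6,7,8,9,10,11,12,13}  (accept∈set)
after full input: {1,2,3,4,5,6,7,8,9,10,11,12,13}  (accept=1 in)

Answer: ACCEPT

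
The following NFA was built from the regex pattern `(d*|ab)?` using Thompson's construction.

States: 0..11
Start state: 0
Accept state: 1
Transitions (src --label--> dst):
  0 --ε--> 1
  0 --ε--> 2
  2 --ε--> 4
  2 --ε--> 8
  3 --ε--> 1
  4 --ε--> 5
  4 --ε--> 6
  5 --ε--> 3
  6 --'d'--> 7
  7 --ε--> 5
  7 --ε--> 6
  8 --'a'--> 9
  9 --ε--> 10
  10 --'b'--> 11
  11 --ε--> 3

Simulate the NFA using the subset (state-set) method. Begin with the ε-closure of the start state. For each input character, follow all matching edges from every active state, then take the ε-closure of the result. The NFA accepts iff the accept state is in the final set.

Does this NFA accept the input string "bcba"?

Answer: REJECT

Steps:
start: ε-closure({0}) = {0,1,2,3,4,5,6,8}
'b' @ 1: {}  — no active states
rest 'cba' ignored (set empty)
final: {}; accept 1 not in set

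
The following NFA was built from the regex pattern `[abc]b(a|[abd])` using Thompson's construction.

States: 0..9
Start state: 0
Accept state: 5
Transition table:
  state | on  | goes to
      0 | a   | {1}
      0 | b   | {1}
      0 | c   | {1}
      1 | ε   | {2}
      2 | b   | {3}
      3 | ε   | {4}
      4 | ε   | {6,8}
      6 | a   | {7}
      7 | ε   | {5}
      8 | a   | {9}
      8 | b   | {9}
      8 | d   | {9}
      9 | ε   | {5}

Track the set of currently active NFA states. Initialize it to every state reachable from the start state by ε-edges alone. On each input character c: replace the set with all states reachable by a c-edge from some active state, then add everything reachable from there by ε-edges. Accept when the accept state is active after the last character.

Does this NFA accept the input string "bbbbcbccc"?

Answer: REJECT

Derivation:
S₀ = ε-closure({0}) = {0}
'b' @ 1: {1,2}
'b' @ 2: {3,4,6,8}
'b' @ 3: {5,9}  [accepting]
'b' @ 4: {}  — dead — no transitions
rest 'cbccc' ignored (set empty)
final: {}; accept 5 not in set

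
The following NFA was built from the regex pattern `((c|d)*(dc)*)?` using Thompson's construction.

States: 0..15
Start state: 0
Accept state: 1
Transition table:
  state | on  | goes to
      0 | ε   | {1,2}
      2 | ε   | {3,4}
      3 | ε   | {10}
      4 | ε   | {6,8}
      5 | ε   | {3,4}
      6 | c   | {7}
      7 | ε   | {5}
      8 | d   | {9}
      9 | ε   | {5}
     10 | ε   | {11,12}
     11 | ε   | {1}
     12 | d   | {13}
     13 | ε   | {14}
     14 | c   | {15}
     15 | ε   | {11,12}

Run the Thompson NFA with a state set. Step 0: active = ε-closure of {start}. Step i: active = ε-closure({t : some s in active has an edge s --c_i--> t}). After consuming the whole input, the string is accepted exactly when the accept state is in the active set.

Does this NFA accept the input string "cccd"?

Answer: ACCEPT

Steps:
initial (ε-close {0}): {0,1,2,3,4,6,8,10,11,12}
'c' @ 1: {1,3,4,5,6,7,8,10,11,12}  ✓accept
'c' @ 2: {1,3,4,5,6,7,8,10,11,12}  ✓accept
'c' @ 3: {1,3,4,5,6,7,8,10,11,12}  ✓accept
'd' @ 4: {1,3,4,5,6,8,9,10,11,12,13,14}  ✓accept
end set {1,3,4,5,6,8,9,10,11,12,13,14} — state 1 in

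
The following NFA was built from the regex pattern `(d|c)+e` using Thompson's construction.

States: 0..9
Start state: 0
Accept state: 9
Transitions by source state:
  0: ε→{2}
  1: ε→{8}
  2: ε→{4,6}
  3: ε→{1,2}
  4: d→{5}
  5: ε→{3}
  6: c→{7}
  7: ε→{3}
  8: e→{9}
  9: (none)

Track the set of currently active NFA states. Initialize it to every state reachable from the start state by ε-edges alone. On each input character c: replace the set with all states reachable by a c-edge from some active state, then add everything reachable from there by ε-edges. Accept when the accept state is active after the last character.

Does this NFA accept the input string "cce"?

S₀ = ε-closure({0}) = {0,2,4,6}
'c' @ 1: {1,2,3,4,6,7,8}
'c' @ 2: {1,2,3,4,6,7,8}
'e' @ 3: {9}  [accepting]
final: {9}; accept 9 in set

Answer: ACCEPT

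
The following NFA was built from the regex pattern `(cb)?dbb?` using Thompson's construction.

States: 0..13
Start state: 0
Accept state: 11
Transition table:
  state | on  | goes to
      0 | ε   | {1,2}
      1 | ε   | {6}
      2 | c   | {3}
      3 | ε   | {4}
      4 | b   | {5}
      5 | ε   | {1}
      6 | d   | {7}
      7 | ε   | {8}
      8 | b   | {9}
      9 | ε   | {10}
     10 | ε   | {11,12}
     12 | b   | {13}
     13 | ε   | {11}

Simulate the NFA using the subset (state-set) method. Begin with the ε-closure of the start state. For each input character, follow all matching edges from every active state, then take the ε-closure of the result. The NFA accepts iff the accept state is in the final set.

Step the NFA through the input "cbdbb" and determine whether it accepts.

Answer: ACCEPT

Steps:
start: ε-closure({0}) = {0,1,2,6}
'c' @ 1: {3,4}
'b' @ 2: {1,5,6}
'd' @ 3: {7,8}
'b' @ 4: {9,10,11,12}  ✓accept
'b' @ 5: {11,13}  ✓accept
after full input: {11,13}  (accept=11 in)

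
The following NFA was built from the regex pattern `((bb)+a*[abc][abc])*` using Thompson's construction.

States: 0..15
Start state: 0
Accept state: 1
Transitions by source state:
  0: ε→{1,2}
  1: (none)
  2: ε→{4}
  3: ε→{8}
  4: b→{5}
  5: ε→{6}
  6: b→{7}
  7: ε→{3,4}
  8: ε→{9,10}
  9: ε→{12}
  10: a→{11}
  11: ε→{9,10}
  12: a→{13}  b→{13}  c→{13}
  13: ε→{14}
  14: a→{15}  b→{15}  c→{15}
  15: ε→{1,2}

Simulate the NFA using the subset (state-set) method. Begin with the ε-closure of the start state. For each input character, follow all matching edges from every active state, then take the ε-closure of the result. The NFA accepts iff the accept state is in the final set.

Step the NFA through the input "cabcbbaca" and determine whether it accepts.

start: ε-closure({0}) = {0,1,2,4}
'c' @ 1: {}  — dead — no transitions
rest 'abcbbaca' ignored (set empty)
end set {} — state 1 not in

Answer: REJECT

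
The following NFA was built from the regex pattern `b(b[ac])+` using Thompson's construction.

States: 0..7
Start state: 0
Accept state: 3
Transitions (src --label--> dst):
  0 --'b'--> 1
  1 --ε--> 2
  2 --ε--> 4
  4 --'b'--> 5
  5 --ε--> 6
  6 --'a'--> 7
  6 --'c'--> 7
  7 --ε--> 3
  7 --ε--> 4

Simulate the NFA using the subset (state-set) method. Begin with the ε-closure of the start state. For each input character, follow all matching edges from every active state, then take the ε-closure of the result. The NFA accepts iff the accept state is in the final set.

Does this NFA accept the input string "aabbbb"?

initial (ε-close {0}): {0}
'a' @ 1: {}  — dead — no transitions
rest 'abbbb' ignored (set empty)
final: {}; accept 3 not in set

Answer: REJECT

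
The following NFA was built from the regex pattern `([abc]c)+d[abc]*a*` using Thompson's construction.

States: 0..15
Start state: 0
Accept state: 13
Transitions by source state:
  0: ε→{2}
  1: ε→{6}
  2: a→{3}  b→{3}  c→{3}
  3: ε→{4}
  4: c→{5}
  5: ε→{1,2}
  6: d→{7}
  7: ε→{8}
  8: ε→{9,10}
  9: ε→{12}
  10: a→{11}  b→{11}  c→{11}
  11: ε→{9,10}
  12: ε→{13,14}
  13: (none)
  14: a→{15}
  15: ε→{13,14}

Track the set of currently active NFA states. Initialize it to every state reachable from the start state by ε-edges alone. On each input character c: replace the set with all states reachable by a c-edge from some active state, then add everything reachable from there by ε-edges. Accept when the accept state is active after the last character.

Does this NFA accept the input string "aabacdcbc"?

Answer: REJECT

Trace:
start: ε-closure({0}) = {0,2}
'a' @ 1: {3,4}
'a' @ 2: {}  — no active states
rest 'bacdcbc' ignored (set empty)
end set {} — state 13 not in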